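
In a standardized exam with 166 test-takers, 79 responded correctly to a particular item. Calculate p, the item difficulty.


Item difficulty p = number correct / total examinees
p = 79 / 166
p = 0.4759

0.4759


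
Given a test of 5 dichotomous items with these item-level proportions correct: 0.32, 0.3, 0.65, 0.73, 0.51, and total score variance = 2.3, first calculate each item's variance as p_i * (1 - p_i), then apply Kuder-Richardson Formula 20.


For each item, compute p_i * q_i:
  Item 1: 0.32 * 0.68 = 0.2176
  Item 2: 0.3 * 0.7 = 0.21
  Item 3: 0.65 * 0.35 = 0.2275
  Item 4: 0.73 * 0.27 = 0.1971
  Item 5: 0.51 * 0.49 = 0.2499
Sum(p_i * q_i) = 0.2176 + 0.21 + 0.2275 + 0.1971 + 0.2499 = 1.1021
KR-20 = (k/(k-1)) * (1 - Sum(p_i*q_i) / Var_total)
= (5/4) * (1 - 1.1021/2.3)
= 1.25 * 0.5208
KR-20 = 0.651

0.651


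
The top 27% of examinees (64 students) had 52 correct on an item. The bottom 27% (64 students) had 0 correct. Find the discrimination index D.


p_upper = 52/64 = 0.8125
p_lower = 0/64 = 0.0
D = 0.8125 - 0.0 = 0.8125

0.8125


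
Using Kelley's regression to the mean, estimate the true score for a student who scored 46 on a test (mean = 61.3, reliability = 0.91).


T_est = rxx * X + (1 - rxx) * mean
T_est = 0.91 * 46 + 0.09 * 61.3
T_est = 41.86 + 5.517
T_est = 47.377

47.377


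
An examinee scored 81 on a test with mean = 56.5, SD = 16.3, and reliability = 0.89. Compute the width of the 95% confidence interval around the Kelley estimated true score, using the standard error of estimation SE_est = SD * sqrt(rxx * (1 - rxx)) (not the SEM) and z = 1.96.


True score estimate = 0.89*81 + 0.11*56.5 = 78.305
SE_est = SD * sqrt(rxx * (1 - rxx)) = 16.3 * sqrt(0.89 * 0.11) = 16.3 * sqrt(0.0979) = 5.100103
CI = T_est +/- z * SE_est, so width = 2 * z * SE_est = 2 * 1.96 * 5.100103
Width = 19.9924

19.9924


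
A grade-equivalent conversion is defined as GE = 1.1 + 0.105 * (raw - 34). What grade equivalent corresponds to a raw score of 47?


raw - median = 47 - 34 = 13
slope * diff = 0.105 * 13 = 1.365
GE = 1.1 + 1.365
GE = 2.465

2.465


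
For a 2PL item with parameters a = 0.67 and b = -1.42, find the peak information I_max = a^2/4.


For 2PL, max info at theta = b = -1.42
I_max = a^2 / 4 = 0.67^2 / 4
= 0.4489 / 4
I_max = 0.1122

0.1122


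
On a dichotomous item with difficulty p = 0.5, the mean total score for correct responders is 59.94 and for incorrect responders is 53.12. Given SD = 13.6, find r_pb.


q = 1 - p = 0.5
rpb = ((M1 - M0) / SD) * sqrt(p * q)
rpb = ((59.94 - 53.12) / 13.6) * sqrt(0.5 * 0.5)
rpb = 0.2507

0.2507


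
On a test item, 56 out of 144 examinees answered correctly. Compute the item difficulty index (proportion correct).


Item difficulty p = number correct / total examinees
p = 56 / 144
p = 0.3889

0.3889


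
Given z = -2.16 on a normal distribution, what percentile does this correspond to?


CDF(z) = 0.5 * (1 + erf(z/sqrt(2)))
erf(-1.5274) = -0.9692
CDF = 0.0154
Percentile rank = 0.0154 * 100 = 1.54

1.54


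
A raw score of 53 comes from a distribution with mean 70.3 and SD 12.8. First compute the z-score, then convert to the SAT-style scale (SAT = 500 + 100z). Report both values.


z = (X - mean) / SD = (53 - 70.3) / 12.8
z = -17.3 / 12.8
z = -1.3516
SAT-scale = SAT = 500 + 100z
Carry z at full precision (z = -17.3 / 12.8) into the conversion:
SAT-scale = 500 + 100 * (-17.3 / 12.8) = 500 + -1730 / 12.8
SAT-scale = 500 + -135.1562
SAT-scale = 364.8438

364.8438


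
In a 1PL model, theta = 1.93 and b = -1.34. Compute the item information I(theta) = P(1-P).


P = 1/(1+exp(-(1.93--1.34))) = 0.9634
I = P*(1-P) = 0.9634 * 0.0366
I = 0.0353

0.0353


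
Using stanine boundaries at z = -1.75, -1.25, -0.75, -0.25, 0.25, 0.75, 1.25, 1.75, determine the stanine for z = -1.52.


Stanine boundaries: [-1.75, -1.25, -0.75, -0.25, 0.25, 0.75, 1.25, 1.75]
z = -1.52
Check each boundary:
  z >= -1.75 -> could be stanine 2
  z < -1.25
  z < -0.75
  z < -0.25
  z < 0.25
  z < 0.75
  z < 1.25
  z < 1.75
Highest qualifying boundary gives stanine = 2

2


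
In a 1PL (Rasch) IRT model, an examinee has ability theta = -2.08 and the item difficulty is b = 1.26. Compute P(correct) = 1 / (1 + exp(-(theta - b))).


theta - b = -2.08 - 1.26 = -3.34
exp(-(theta - b)) = exp(3.34) = 28.2191
P = 1 / (1 + 28.2191)
P = 0.0342

0.0342


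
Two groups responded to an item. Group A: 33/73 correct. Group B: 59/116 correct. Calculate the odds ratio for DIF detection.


Odds_A = 33/40 = 0.825
Odds_B = 59/57 = 1.0351
OR = Odds_A / Odds_B = 0.825 / 1.0351
Exactly, OR = (33 * 57) / (40 * 59) = 1881 / 2360
OR = 0.797

0.797


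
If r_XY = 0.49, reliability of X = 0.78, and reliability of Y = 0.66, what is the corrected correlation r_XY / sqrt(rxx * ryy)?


r_corrected = rxy / sqrt(rxx * ryy)
= 0.49 / sqrt(0.78 * 0.66)
= 0.49 / sqrt(0.5148)
= 0.49 / 0.717496
r_corrected = 0.6829

0.6829


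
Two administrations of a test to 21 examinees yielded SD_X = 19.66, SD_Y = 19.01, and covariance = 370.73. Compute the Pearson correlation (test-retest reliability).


r = cov(X,Y) / (SD_X * SD_Y)
r = 370.73 / (19.66 * 19.01)
r = 370.73 / 373.7366
r = 0.992

0.992


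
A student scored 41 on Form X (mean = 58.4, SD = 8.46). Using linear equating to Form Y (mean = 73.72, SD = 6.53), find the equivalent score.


slope = SD_Y / SD_X = 6.53 / 8.46 ~ 0.7719
intercept = mean_Y - slope * mean_X = 73.72 - (6.53 / 8.46) * 58.4 ~ 28.6429
Y = slope * X + intercept. To avoid rounding drift from the rounded slope/intercept, evaluate the equivalent form Y = mean_Y + SD_Y * (X - mean_X) / SD_X at full precision:
Y = 73.72 + 6.53 * (41 - 58.4) / 8.46
Y = 73.72 - 6.53 * 17.4 / 8.46
Y = 73.72 - 113.622 / 8.46
Y = 73.72 - 13.4305
Y = 60.2895

60.2895


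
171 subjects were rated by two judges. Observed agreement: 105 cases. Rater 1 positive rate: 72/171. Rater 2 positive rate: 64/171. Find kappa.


P_o = 105/171 = 0.614035
P_e = (72*64 + 99*107) / 29241 = 0.519852
kappa = (P_o - P_e) / (1 - P_e)
kappa = (0.614035 - 0.519852) / (1 - 0.519852)
kappa = 0.1962

0.1962


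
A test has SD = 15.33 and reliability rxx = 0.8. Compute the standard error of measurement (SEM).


SEM = SD * sqrt(1 - rxx)
SEM = 15.33 * sqrt(1 - 0.8)
SEM = 15.33 * sqrt(0.2) = 15.33 * 0.447214
SEM = 6.8558

6.8558


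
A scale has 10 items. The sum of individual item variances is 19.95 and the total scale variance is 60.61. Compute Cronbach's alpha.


alpha = (k/(k-1)) * (1 - sum(si^2)/s_total^2)
= (10/9) * (1 - 19.95/60.61)
alpha = 0.7454

0.7454


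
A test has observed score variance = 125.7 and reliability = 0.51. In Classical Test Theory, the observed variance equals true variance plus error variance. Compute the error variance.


var_true = rxx * var_obs = 0.51 * 125.7 = 64.107
var_error = var_obs - var_true
var_error = 125.7 - 64.107
var_error = 61.593

61.593


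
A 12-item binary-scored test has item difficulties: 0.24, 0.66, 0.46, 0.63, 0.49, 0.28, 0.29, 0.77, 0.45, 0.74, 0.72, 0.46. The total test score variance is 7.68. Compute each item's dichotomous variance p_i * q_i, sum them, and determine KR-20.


For each item, compute p_i * q_i:
  Item 1: 0.24 * 0.76 = 0.1824
  Item 2: 0.66 * 0.34 = 0.2244
  Item 3: 0.46 * 0.54 = 0.2484
  Item 4: 0.63 * 0.37 = 0.2331
  Item 5: 0.49 * 0.51 = 0.2499
  Item 6: 0.28 * 0.72 = 0.2016
  Item 7: 0.29 * 0.71 = 0.2059
  Item 8: 0.77 * 0.23 = 0.1771
  Item 9: 0.45 * 0.55 = 0.2475
  Item 10: 0.74 * 0.26 = 0.1924
  Item 11: 0.72 * 0.28 = 0.2016
  Item 12: 0.46 * 0.54 = 0.2484
Sum(p_i * q_i) = 0.1824 + 0.2244 + 0.2484 + 0.2331 + 0.2499 + 0.2016 + 0.2059 + 0.1771 + 0.2475 + 0.1924 + 0.2016 + 0.2484 = 2.6127
KR-20 = (k/(k-1)) * (1 - Sum(p_i*q_i) / Var_total)
= (12/11) * (1 - 2.6127/7.68)
= 1.0909 * 0.6598
KR-20 = 0.7198

0.7198


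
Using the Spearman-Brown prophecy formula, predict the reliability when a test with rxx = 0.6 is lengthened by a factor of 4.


r_new = (n * rxx) / (1 + (n-1) * rxx)
r_new = (4 * 0.6) / (1 + 3 * 0.6)
r_new = 2.4 / 2.8
r_new = 0.8571

0.8571


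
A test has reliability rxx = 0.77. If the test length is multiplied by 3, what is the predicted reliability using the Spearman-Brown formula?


r_new = (n * rxx) / (1 + (n-1) * rxx)
r_new = (3 * 0.77) / (1 + 2 * 0.77)
r_new = 2.31 / 2.54
r_new = 0.9094

0.9094


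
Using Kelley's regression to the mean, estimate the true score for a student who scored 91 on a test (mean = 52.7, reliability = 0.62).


T_est = rxx * X + (1 - rxx) * mean
T_est = 0.62 * 91 + 0.38 * 52.7
T_est = 56.42 + 20.026
T_est = 76.446

76.446


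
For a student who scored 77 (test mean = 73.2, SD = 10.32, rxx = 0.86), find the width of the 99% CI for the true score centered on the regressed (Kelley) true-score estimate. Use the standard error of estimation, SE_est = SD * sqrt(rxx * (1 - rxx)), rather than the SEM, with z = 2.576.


True score estimate = 0.86*77 + 0.14*73.2 = 76.468
SE_est = SD * sqrt(rxx * (1 - rxx)) = 10.32 * sqrt(0.86 * 0.14) = 10.32 * sqrt(0.1204) = 3.580906
CI = T_est +/- z * SE_est, so width = 2 * z * SE_est = 2 * 2.576 * 3.580906
Width = 18.4488

18.4488


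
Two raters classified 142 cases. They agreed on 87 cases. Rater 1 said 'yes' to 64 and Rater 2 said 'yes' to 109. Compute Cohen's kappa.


P_o = 87/142 = 0.612676
P_e = (64*109 + 78*33) / 20164 = 0.473616
kappa = (P_o - P_e) / (1 - P_e)
kappa = (0.612676 - 0.473616) / (1 - 0.473616)
kappa = 0.2642

0.2642


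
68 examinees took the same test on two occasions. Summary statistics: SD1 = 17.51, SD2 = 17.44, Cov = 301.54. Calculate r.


r = cov(X,Y) / (SD_X * SD_Y)
r = 301.54 / (17.51 * 17.44)
r = 301.54 / 305.3744
r = 0.9874

0.9874


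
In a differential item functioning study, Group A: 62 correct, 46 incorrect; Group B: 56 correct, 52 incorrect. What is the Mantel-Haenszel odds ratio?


Odds_A = 62/46 = 1.3478
Odds_B = 56/52 = 1.0769
OR = Odds_A / Odds_B = 1.3478 / 1.0769
Exactly, OR = (62 * 52) / (46 * 56) = 3224 / 2576
OR = 1.2516

1.2516


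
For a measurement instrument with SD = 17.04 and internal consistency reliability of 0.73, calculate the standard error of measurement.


SEM = SD * sqrt(1 - rxx)
SEM = 17.04 * sqrt(1 - 0.73)
SEM = 17.04 * sqrt(0.27) = 17.04 * 0.519615
SEM = 8.8542

8.8542


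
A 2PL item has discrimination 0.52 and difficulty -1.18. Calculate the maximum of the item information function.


For 2PL, max info at theta = b = -1.18
I_max = a^2 / 4 = 0.52^2 / 4
= 0.2704 / 4
I_max = 0.0676

0.0676


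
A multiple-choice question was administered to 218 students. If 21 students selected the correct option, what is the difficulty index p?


Item difficulty p = number correct / total examinees
p = 21 / 218
p = 0.0963

0.0963


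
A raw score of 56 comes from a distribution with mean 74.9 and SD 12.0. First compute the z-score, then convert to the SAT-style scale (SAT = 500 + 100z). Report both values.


z = (X - mean) / SD = (56 - 74.9) / 12.0
z = -18.9 / 12.0
z = -1.575
SAT-scale = SAT = 500 + 100z
Carry z at full precision (z = -18.9 / 12.0) into the conversion:
SAT-scale = 500 + 100 * (-18.9 / 12.0) = 500 + -1890 / 12.0
SAT-scale = 500 + -157.5
SAT-scale = 342.5

342.5


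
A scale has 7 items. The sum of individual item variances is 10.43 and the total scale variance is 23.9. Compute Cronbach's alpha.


alpha = (k/(k-1)) * (1 - sum(si^2)/s_total^2)
= (7/6) * (1 - 10.43/23.9)
alpha = 0.6575

0.6575


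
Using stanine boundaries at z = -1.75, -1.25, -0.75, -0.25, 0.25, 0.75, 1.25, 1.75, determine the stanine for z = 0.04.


Stanine boundaries: [-1.75, -1.25, -0.75, -0.25, 0.25, 0.75, 1.25, 1.75]
z = 0.04
Check each boundary:
  z >= -1.75 -> could be stanine 2
  z >= -1.25 -> could be stanine 3
  z >= -0.75 -> could be stanine 4
  z >= -0.25 -> could be stanine 5
  z < 0.25
  z < 0.75
  z < 1.25
  z < 1.75
Highest qualifying boundary gives stanine = 5

5


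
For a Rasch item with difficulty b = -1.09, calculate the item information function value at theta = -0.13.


P = 1/(1+exp(-(-0.13--1.09))) = 0.7231
I = P*(1-P) = 0.7231 * 0.2769
I = 0.2002

0.2002


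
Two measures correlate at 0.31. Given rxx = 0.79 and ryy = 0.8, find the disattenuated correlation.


r_corrected = rxy / sqrt(rxx * ryy)
= 0.31 / sqrt(0.79 * 0.8)
= 0.31 / sqrt(0.632)
= 0.31 / 0.794984
r_corrected = 0.3899

0.3899


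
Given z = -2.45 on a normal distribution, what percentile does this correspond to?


CDF(z) = 0.5 * (1 + erf(z/sqrt(2)))
erf(-1.7324) = -0.9857
CDF = 0.0071
Percentile rank = 0.0071 * 100 = 0.71

0.71


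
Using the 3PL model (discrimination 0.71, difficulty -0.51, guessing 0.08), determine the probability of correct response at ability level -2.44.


logit = 0.71*(-2.44 - -0.51) = -1.3703
P* = 1/(1 + exp(--1.3703)) = 0.2026
P = 0.08 + (1 - 0.08) * 0.2026
P = 0.2664

0.2664


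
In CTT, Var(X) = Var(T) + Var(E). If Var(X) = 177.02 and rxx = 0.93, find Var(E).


var_true = rxx * var_obs = 0.93 * 177.02 = 164.6286
var_error = var_obs - var_true
var_error = 177.02 - 164.6286
var_error = 12.3914

12.3914


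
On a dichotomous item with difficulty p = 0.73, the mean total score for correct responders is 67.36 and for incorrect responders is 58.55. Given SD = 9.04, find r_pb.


q = 1 - p = 0.27
rpb = ((M1 - M0) / SD) * sqrt(p * q)
rpb = ((67.36 - 58.55) / 9.04) * sqrt(0.73 * 0.27)
rpb = 0.4327

0.4327


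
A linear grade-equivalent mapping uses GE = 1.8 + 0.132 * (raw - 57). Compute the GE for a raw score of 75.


raw - median = 75 - 57 = 18
slope * diff = 0.132 * 18 = 2.376
GE = 1.8 + 2.376
GE = 4.176

4.176


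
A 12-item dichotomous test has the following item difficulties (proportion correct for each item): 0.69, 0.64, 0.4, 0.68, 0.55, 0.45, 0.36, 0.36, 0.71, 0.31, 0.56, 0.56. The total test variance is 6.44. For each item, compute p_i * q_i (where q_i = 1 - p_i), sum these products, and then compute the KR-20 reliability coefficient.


For each item, compute p_i * q_i:
  Item 1: 0.69 * 0.31 = 0.2139
  Item 2: 0.64 * 0.36 = 0.2304
  Item 3: 0.4 * 0.6 = 0.24
  Item 4: 0.68 * 0.32 = 0.2176
  Item 5: 0.55 * 0.45 = 0.2475
  Item 6: 0.45 * 0.55 = 0.2475
  Item 7: 0.36 * 0.64 = 0.2304
  Item 8: 0.36 * 0.64 = 0.2304
  Item 9: 0.71 * 0.29 = 0.2059
  Item 10: 0.31 * 0.69 = 0.2139
  Item 11: 0.56 * 0.44 = 0.2464
  Item 12: 0.56 * 0.44 = 0.2464
Sum(p_i * q_i) = 0.2139 + 0.2304 + 0.24 + 0.2176 + 0.2475 + 0.2475 + 0.2304 + 0.2304 + 0.2059 + 0.2139 + 0.2464 + 0.2464 = 2.7703
KR-20 = (k/(k-1)) * (1 - Sum(p_i*q_i) / Var_total)
= (12/11) * (1 - 2.7703/6.44)
= 1.0909 * 0.5698
KR-20 = 0.6216

0.6216


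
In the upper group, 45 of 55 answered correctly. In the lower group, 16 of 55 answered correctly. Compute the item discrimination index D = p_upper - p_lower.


p_upper = 45/55 = 0.8182
p_lower = 16/55 = 0.2909
D = 0.8182 - 0.2909 = 0.5273

0.5273


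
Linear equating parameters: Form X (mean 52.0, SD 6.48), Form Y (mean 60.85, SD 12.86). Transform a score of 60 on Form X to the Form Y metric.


slope = SD_Y / SD_X = 12.86 / 6.48 ~ 1.9846
intercept = mean_Y - slope * mean_X = 60.85 - (12.86 / 6.48) * 52.0 ~ -42.3475
Y = slope * X + intercept. To avoid rounding drift from the rounded slope/intercept, evaluate the equivalent form Y = mean_Y + SD_Y * (X - mean_X) / SD_X at full precision:
Y = 60.85 + 12.86 * (60 - 52.0) / 6.48
Y = 60.85 + 12.86 * 8.0 / 6.48
Y = 60.85 + 102.88 / 6.48
Y = 60.85 + 15.8765
Y = 76.7265

76.7265


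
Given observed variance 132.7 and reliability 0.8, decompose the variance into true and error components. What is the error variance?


var_true = rxx * var_obs = 0.8 * 132.7 = 106.16
var_error = var_obs - var_true
var_error = 132.7 - 106.16
var_error = 26.54

26.54


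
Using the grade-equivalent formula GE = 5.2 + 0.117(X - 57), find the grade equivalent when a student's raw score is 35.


raw - median = 35 - 57 = -22
slope * diff = 0.117 * -22 = -2.574
GE = 5.2 + -2.574
GE = 2.626

2.626


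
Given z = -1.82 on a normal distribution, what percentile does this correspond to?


CDF(z) = 0.5 * (1 + erf(z/sqrt(2)))
erf(-1.2869) = -0.9312
CDF = 0.0344
Percentile rank = 0.0344 * 100 = 3.44

3.44


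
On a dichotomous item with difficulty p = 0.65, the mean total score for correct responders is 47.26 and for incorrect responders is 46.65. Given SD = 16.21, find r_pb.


q = 1 - p = 0.35
rpb = ((M1 - M0) / SD) * sqrt(p * q)
rpb = ((47.26 - 46.65) / 16.21) * sqrt(0.65 * 0.35)
rpb = 0.0179

0.0179


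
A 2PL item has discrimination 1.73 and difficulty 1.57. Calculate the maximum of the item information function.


For 2PL, max info at theta = b = 1.57
I_max = a^2 / 4 = 1.73^2 / 4
= 2.9929 / 4
I_max = 0.7482

0.7482


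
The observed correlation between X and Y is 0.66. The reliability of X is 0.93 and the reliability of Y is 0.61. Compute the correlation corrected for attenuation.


r_corrected = rxy / sqrt(rxx * ryy)
= 0.66 / sqrt(0.93 * 0.61)
= 0.66 / sqrt(0.5673)
= 0.66 / 0.753193
r_corrected = 0.8763

0.8763


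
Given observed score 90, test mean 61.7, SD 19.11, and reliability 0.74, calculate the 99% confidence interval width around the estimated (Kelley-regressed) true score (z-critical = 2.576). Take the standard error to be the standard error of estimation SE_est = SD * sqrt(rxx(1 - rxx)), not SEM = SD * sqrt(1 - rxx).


True score estimate = 0.74*90 + 0.26*61.7 = 82.642
SE_est = SD * sqrt(rxx * (1 - rxx)) = 19.11 * sqrt(0.74 * 0.26) = 19.11 * sqrt(0.1924) = 8.3823
CI = T_est +/- z * SE_est, so width = 2 * z * SE_est = 2 * 2.576 * 8.3823
Width = 43.1856

43.1856


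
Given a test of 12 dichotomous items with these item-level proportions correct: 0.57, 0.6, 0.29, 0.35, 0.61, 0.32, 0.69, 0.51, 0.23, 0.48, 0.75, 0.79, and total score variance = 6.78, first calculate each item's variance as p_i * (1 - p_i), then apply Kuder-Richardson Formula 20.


For each item, compute p_i * q_i:
  Item 1: 0.57 * 0.43 = 0.2451
  Item 2: 0.6 * 0.4 = 0.24
  Item 3: 0.29 * 0.71 = 0.2059
  Item 4: 0.35 * 0.65 = 0.2275
  Item 5: 0.61 * 0.39 = 0.2379
  Item 6: 0.32 * 0.68 = 0.2176
  Item 7: 0.69 * 0.31 = 0.2139
  Item 8: 0.51 * 0.49 = 0.2499
  Item 9: 0.23 * 0.77 = 0.1771
  Item 10: 0.48 * 0.52 = 0.2496
  Item 11: 0.75 * 0.25 = 0.1875
  Item 12: 0.79 * 0.21 = 0.1659
Sum(p_i * q_i) = 0.2451 + 0.24 + 0.2059 + 0.2275 + 0.2379 + 0.2176 + 0.2139 + 0.2499 + 0.1771 + 0.2496 + 0.1875 + 0.1659 = 2.6179
KR-20 = (k/(k-1)) * (1 - Sum(p_i*q_i) / Var_total)
= (12/11) * (1 - 2.6179/6.78)
= 1.0909 * 0.6139
KR-20 = 0.6697

0.6697


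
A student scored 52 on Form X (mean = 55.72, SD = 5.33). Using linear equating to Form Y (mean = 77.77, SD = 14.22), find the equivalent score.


slope = SD_Y / SD_X = 14.22 / 5.33 ~ 2.6679
intercept = mean_Y - slope * mean_X = 77.77 - (14.22 / 5.33) * 55.72 ~ -70.8864
Y = slope * X + intercept. To avoid rounding drift from the rounded slope/intercept, evaluate the equivalent form Y = mean_Y + SD_Y * (X - mean_X) / SD_X at full precision:
Y = 77.77 + 14.22 * (52 - 55.72) / 5.33
Y = 77.77 - 14.22 * 3.72 / 5.33
Y = 77.77 - 52.8984 / 5.33
Y = 77.77 - 9.9247
Y = 67.8453

67.8453


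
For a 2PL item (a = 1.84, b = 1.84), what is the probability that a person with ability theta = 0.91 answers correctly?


a*(theta - b) = 1.84 * (0.91 - 1.84) = -1.7112
exp(--1.7112) = 5.5356
P = 1 / (1 + 5.5356)
P = 0.153

0.153


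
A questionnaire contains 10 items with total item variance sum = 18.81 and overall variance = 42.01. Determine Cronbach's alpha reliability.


alpha = (k/(k-1)) * (1 - sum(si^2)/s_total^2)
= (10/9) * (1 - 18.81/42.01)
alpha = 0.6136

0.6136


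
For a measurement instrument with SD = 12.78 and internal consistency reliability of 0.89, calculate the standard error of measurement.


SEM = SD * sqrt(1 - rxx)
SEM = 12.78 * sqrt(1 - 0.89)
SEM = 12.78 * sqrt(0.11) = 12.78 * 0.331662
SEM = 4.2386

4.2386


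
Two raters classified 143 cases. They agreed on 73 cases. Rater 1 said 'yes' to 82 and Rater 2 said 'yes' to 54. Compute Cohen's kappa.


P_o = 73/143 = 0.51049
P_e = (82*54 + 61*89) / 20449 = 0.482028
kappa = (P_o - P_e) / (1 - P_e)
kappa = (0.51049 - 0.482028) / (1 - 0.482028)
kappa = 0.0549

0.0549


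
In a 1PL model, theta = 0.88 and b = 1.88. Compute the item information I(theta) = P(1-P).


P = 1/(1+exp(-(0.88-1.88))) = 0.2689
I = P*(1-P) = 0.2689 * 0.7311
I = 0.1966

0.1966


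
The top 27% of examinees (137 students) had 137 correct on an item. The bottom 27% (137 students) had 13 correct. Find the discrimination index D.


p_upper = 137/137 = 1.0
p_lower = 13/137 = 0.0949
D = 1.0 - 0.0949 = 0.9051

0.9051


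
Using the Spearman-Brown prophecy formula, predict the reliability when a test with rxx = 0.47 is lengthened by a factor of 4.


r_new = (n * rxx) / (1 + (n-1) * rxx)
r_new = (4 * 0.47) / (1 + 3 * 0.47)
r_new = 1.88 / 2.41
r_new = 0.7801

0.7801


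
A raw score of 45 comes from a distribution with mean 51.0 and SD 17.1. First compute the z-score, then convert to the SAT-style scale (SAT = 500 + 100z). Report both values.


z = (X - mean) / SD = (45 - 51.0) / 17.1
z = -6.0 / 17.1
z = -0.3509
SAT-scale = SAT = 500 + 100z
Carry z at full precision (z = -6.0 / 17.1) into the conversion:
SAT-scale = 500 + 100 * (-6.0 / 17.1) = 500 + -600 / 17.1
SAT-scale = 500 + -35.0877
SAT-scale = 464.9123

464.9123


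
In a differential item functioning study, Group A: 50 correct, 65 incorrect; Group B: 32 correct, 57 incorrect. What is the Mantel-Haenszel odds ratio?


Odds_A = 50/65 = 0.7692
Odds_B = 32/57 = 0.5614
OR = Odds_A / Odds_B = 0.7692 / 0.5614
Exactly, OR = (50 * 57) / (65 * 32) = 2850 / 2080
OR = 1.3702

1.3702


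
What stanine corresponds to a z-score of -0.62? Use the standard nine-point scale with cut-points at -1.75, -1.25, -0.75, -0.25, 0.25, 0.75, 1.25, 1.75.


Stanine boundaries: [-1.75, -1.25, -0.75, -0.25, 0.25, 0.75, 1.25, 1.75]
z = -0.62
Check each boundary:
  z >= -1.75 -> could be stanine 2
  z >= -1.25 -> could be stanine 3
  z >= -0.75 -> could be stanine 4
  z < -0.25
  z < 0.25
  z < 0.75
  z < 1.25
  z < 1.75
Highest qualifying boundary gives stanine = 4

4


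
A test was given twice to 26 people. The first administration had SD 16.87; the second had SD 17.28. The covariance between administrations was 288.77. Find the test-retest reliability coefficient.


r = cov(X,Y) / (SD_X * SD_Y)
r = 288.77 / (16.87 * 17.28)
r = 288.77 / 291.5136
r = 0.9906

0.9906


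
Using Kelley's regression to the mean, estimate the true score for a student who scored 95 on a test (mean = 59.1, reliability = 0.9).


T_est = rxx * X + (1 - rxx) * mean
T_est = 0.9 * 95 + 0.1 * 59.1
T_est = 85.5 + 5.91
T_est = 91.41

91.41


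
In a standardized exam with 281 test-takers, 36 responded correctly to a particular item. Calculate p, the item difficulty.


Item difficulty p = number correct / total examinees
p = 36 / 281
p = 0.1281

0.1281


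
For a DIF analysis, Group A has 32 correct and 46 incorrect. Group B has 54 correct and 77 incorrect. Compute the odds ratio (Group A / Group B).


Odds_A = 32/46 = 0.6957
Odds_B = 54/77 = 0.7013
OR = Odds_A / Odds_B = 0.6957 / 0.7013
Exactly, OR = (32 * 77) / (46 * 54) = 2464 / 2484
OR = 0.9919

0.9919


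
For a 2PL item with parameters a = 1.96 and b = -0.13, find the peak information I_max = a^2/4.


For 2PL, max info at theta = b = -0.13
I_max = a^2 / 4 = 1.96^2 / 4
= 3.8416 / 4
I_max = 0.9604

0.9604


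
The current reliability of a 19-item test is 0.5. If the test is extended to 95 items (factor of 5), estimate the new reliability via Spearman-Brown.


r_new = (n * rxx) / (1 + (n-1) * rxx)
r_new = (5 * 0.5) / (1 + 4 * 0.5)
r_new = 2.5 / 3.0
r_new = 0.8333

0.8333


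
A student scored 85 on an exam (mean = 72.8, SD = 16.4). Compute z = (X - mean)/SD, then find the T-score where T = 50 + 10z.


z = (X - mean) / SD = (85 - 72.8) / 16.4
z = 12.2 / 16.4
z = 0.7439
T-score = T = 50 + 10z
Carry z at full precision (z = 12.2 / 16.4) into the conversion:
T-score = 50 + 10 * (12.2 / 16.4) = 50 + 122 / 16.4
T-score = 50 + 7.439
T-score = 57.439

57.439


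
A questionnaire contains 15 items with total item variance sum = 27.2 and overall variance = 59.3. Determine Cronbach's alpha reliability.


alpha = (k/(k-1)) * (1 - sum(si^2)/s_total^2)
= (15/14) * (1 - 27.2/59.3)
alpha = 0.58

0.58


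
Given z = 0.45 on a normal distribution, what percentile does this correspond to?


CDF(z) = 0.5 * (1 + erf(z/sqrt(2)))
erf(0.3182) = 0.3473
CDF = 0.6736
Percentile rank = 0.6736 * 100 = 67.36

67.36


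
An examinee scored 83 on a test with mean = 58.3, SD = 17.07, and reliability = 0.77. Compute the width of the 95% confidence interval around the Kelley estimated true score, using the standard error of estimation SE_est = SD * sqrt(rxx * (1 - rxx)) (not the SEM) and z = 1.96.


True score estimate = 0.77*83 + 0.23*58.3 = 77.319
SE_est = SD * sqrt(rxx * (1 - rxx)) = 17.07 * sqrt(0.77 * 0.23) = 17.07 * sqrt(0.1771) = 7.183611
CI = T_est +/- z * SE_est, so width = 2 * z * SE_est = 2 * 1.96 * 7.183611
Width = 28.1598

28.1598


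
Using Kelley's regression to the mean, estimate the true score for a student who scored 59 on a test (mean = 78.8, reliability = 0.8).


T_est = rxx * X + (1 - rxx) * mean
T_est = 0.8 * 59 + 0.2 * 78.8
T_est = 47.2 + 15.76
T_est = 62.96

62.96


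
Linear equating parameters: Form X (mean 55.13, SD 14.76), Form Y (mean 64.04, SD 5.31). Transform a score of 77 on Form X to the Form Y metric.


slope = SD_Y / SD_X = 5.31 / 14.76 ~ 0.3598
intercept = mean_Y - slope * mean_X = 64.04 - (5.31 / 14.76) * 55.13 ~ 44.2066
Y = slope * X + intercept. To avoid rounding drift from the rounded slope/intercept, evaluate the equivalent form Y = mean_Y + SD_Y * (X - mean_X) / SD_X at full precision:
Y = 64.04 + 5.31 * (77 - 55.13) / 14.76
Y = 64.04 + 5.31 * 21.87 / 14.76
Y = 64.04 + 116.1297 / 14.76
Y = 64.04 + 7.8679
Y = 71.9079

71.9079


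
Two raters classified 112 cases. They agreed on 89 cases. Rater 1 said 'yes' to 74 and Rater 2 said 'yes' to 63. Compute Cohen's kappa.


P_o = 89/112 = 0.794643
P_e = (74*63 + 38*49) / 12544 = 0.520089
kappa = (P_o - P_e) / (1 - P_e)
kappa = (0.794643 - 0.520089) / (1 - 0.520089)
kappa = 0.5721

0.5721


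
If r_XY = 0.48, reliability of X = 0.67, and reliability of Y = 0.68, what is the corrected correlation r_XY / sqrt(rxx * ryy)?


r_corrected = rxy / sqrt(rxx * ryy)
= 0.48 / sqrt(0.67 * 0.68)
= 0.48 / sqrt(0.4556)
= 0.48 / 0.674981
r_corrected = 0.7111

0.7111


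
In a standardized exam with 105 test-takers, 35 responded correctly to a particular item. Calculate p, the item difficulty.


Item difficulty p = number correct / total examinees
p = 35 / 105
p = 0.3333

0.3333


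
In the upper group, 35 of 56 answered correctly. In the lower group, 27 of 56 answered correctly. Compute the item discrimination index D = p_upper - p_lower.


p_upper = 35/56 = 0.625
p_lower = 27/56 = 0.4821
D = 0.625 - 0.4821 = 0.1429

0.1429


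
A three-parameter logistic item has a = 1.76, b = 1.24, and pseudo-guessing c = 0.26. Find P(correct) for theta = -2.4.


logit = 1.76*(-2.4 - 1.24) = -6.4064
P* = 1/(1 + exp(--6.4064)) = 0.0016
P = 0.26 + (1 - 0.26) * 0.0016
P = 0.2612

0.2612


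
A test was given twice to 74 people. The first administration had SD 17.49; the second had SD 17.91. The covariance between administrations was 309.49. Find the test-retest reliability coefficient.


r = cov(X,Y) / (SD_X * SD_Y)
r = 309.49 / (17.49 * 17.91)
r = 309.49 / 313.2459
r = 0.988

0.988


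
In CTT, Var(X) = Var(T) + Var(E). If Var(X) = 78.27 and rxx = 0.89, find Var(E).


var_true = rxx * var_obs = 0.89 * 78.27 = 69.6603
var_error = var_obs - var_true
var_error = 78.27 - 69.6603
var_error = 8.6097

8.6097


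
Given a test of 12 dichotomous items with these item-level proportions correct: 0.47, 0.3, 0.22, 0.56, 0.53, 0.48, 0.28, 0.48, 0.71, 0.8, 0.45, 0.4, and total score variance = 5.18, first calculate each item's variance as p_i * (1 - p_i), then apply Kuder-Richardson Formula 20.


For each item, compute p_i * q_i:
  Item 1: 0.47 * 0.53 = 0.2491
  Item 2: 0.3 * 0.7 = 0.21
  Item 3: 0.22 * 0.78 = 0.1716
  Item 4: 0.56 * 0.44 = 0.2464
  Item 5: 0.53 * 0.47 = 0.2491
  Item 6: 0.48 * 0.52 = 0.2496
  Item 7: 0.28 * 0.72 = 0.2016
  Item 8: 0.48 * 0.52 = 0.2496
  Item 9: 0.71 * 0.29 = 0.2059
  Item 10: 0.8 * 0.2 = 0.16
  Item 11: 0.45 * 0.55 = 0.2475
  Item 12: 0.4 * 0.6 = 0.24
Sum(p_i * q_i) = 0.2491 + 0.21 + 0.1716 + 0.2464 + 0.2491 + 0.2496 + 0.2016 + 0.2496 + 0.2059 + 0.16 + 0.2475 + 0.24 = 2.6804
KR-20 = (k/(k-1)) * (1 - Sum(p_i*q_i) / Var_total)
= (12/11) * (1 - 2.6804/5.18)
= 1.0909 * 0.4825
KR-20 = 0.5264

0.5264


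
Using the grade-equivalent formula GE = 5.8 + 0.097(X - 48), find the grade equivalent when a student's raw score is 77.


raw - median = 77 - 48 = 29
slope * diff = 0.097 * 29 = 2.813
GE = 5.8 + 2.813
GE = 8.613

8.613


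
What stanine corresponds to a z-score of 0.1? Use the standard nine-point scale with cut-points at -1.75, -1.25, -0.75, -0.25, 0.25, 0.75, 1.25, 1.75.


Stanine boundaries: [-1.75, -1.25, -0.75, -0.25, 0.25, 0.75, 1.25, 1.75]
z = 0.1
Check each boundary:
  z >= -1.75 -> could be stanine 2
  z >= -1.25 -> could be stanine 3
  z >= -0.75 -> could be stanine 4
  z >= -0.25 -> could be stanine 5
  z < 0.25
  z < 0.75
  z < 1.25
  z < 1.75
Highest qualifying boundary gives stanine = 5

5


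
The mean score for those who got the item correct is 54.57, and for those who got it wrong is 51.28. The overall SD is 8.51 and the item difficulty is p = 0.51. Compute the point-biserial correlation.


q = 1 - p = 0.49
rpb = ((M1 - M0) / SD) * sqrt(p * q)
rpb = ((54.57 - 51.28) / 8.51) * sqrt(0.51 * 0.49)
rpb = 0.1933

0.1933


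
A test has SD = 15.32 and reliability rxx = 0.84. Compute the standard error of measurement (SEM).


SEM = SD * sqrt(1 - rxx)
SEM = 15.32 * sqrt(1 - 0.84)
SEM = 15.32 * sqrt(0.16) = 15.32 * 0.4
SEM = 6.128

6.128


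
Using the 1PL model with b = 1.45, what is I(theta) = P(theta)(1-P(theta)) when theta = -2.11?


P = 1/(1+exp(-(-2.11-1.45))) = 0.0277
I = P*(1-P) = 0.0277 * 0.9723
I = 0.0269

0.0269


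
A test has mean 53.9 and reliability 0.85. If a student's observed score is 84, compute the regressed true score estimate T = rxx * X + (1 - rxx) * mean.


T_est = rxx * X + (1 - rxx) * mean
T_est = 0.85 * 84 + 0.15 * 53.9
T_est = 71.4 + 8.085
T_est = 79.485

79.485


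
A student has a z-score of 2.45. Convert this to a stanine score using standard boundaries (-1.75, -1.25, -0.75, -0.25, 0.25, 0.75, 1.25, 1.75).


Stanine boundaries: [-1.75, -1.25, -0.75, -0.25, 0.25, 0.75, 1.25, 1.75]
z = 2.45
Check each boundary:
  z >= -1.75 -> could be stanine 2
  z >= -1.25 -> could be stanine 3
  z >= -0.75 -> could be stanine 4
  z >= -0.25 -> could be stanine 5
  z >= 0.25 -> could be stanine 6
  z >= 0.75 -> could be stanine 7
  z >= 1.25 -> could be stanine 8
  z >= 1.75 -> could be stanine 9
Highest qualifying boundary gives stanine = 9

9


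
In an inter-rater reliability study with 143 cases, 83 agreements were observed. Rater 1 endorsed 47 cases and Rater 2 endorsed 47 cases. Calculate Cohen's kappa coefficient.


P_o = 83/143 = 0.58042
P_e = (47*47 + 96*96) / 20449 = 0.558707
kappa = (P_o - P_e) / (1 - P_e)
kappa = (0.58042 - 0.558707) / (1 - 0.558707)
kappa = 0.0492

0.0492


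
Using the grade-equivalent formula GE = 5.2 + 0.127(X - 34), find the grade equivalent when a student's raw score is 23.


raw - median = 23 - 34 = -11
slope * diff = 0.127 * -11 = -1.397
GE = 5.2 + -1.397
GE = 3.803

3.803


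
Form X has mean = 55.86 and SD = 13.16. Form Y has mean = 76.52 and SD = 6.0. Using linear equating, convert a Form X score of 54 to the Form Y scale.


slope = SD_Y / SD_X = 6.0 / 13.16 ~ 0.4559
intercept = mean_Y - slope * mean_X = 76.52 - (6.0 / 13.16) * 55.86 ~ 51.0519
Y = slope * X + intercept. To avoid rounding drift from the rounded slope/intercept, evaluate the equivalent form Y = mean_Y + SD_Y * (X - mean_X) / SD_X at full precision:
Y = 76.52 + 6.0 * (54 - 55.86) / 13.16
Y = 76.52 - 6.0 * 1.86 / 13.16
Y = 76.52 - 11.16 / 13.16
Y = 76.52 - 0.848
Y = 75.672

75.672


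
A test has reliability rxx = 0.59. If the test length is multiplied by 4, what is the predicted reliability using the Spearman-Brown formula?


r_new = (n * rxx) / (1 + (n-1) * rxx)
r_new = (4 * 0.59) / (1 + 3 * 0.59)
r_new = 2.36 / 2.77
r_new = 0.852

0.852


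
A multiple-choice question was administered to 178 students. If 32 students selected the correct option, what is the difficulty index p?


Item difficulty p = number correct / total examinees
p = 32 / 178
p = 0.1798

0.1798


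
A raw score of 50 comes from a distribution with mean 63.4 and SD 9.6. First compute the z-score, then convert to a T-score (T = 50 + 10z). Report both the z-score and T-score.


z = (X - mean) / SD = (50 - 63.4) / 9.6
z = -13.4 / 9.6
z = -1.3958
T-score = T = 50 + 10z
Carry z at full precision (z = -13.4 / 9.6) into the conversion:
T-score = 50 + 10 * (-13.4 / 9.6) = 50 + -134 / 9.6
T-score = 50 + -13.9583
T-score = 36.0417

36.0417


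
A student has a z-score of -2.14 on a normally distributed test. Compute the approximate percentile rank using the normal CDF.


CDF(z) = 0.5 * (1 + erf(z/sqrt(2)))
erf(-1.5132) = -0.9676
CDF = 0.0162
Percentile rank = 0.0162 * 100 = 1.62

1.62


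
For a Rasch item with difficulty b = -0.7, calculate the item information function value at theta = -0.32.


P = 1/(1+exp(-(-0.32--0.7))) = 0.5939
I = P*(1-P) = 0.5939 * 0.4061
I = 0.2412

0.2412


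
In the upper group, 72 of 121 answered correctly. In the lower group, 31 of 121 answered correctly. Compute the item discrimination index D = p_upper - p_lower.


p_upper = 72/121 = 0.595
p_lower = 31/121 = 0.2562
D = 0.595 - 0.2562 = 0.3388

0.3388


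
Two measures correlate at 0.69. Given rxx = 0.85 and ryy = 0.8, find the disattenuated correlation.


r_corrected = rxy / sqrt(rxx * ryy)
= 0.69 / sqrt(0.85 * 0.8)
= 0.69 / sqrt(0.68)
= 0.69 / 0.824621
r_corrected = 0.8367

0.8367


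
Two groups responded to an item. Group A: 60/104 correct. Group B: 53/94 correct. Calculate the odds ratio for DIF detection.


Odds_A = 60/44 = 1.3636
Odds_B = 53/41 = 1.2927
OR = Odds_A / Odds_B = 1.3636 / 1.2927
Exactly, OR = (60 * 41) / (44 * 53) = 2460 / 2332
OR = 1.0549

1.0549


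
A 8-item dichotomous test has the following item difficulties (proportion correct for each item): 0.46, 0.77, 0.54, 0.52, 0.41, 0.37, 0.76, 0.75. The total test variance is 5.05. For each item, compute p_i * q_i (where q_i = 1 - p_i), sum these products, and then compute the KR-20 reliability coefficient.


For each item, compute p_i * q_i:
  Item 1: 0.46 * 0.54 = 0.2484
  Item 2: 0.77 * 0.23 = 0.1771
  Item 3: 0.54 * 0.46 = 0.2484
  Item 4: 0.52 * 0.48 = 0.2496
  Item 5: 0.41 * 0.59 = 0.2419
  Item 6: 0.37 * 0.63 = 0.2331
  Item 7: 0.76 * 0.24 = 0.1824
  Item 8: 0.75 * 0.25 = 0.1875
Sum(p_i * q_i) = 0.2484 + 0.1771 + 0.2484 + 0.2496 + 0.2419 + 0.2331 + 0.1824 + 0.1875 = 1.7684
KR-20 = (k/(k-1)) * (1 - Sum(p_i*q_i) / Var_total)
= (8/7) * (1 - 1.7684/5.05)
= 1.1429 * 0.6498
KR-20 = 0.7427

0.7427


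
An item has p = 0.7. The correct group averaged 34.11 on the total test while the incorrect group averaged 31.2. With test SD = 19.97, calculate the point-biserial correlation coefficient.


q = 1 - p = 0.3
rpb = ((M1 - M0) / SD) * sqrt(p * q)
rpb = ((34.11 - 31.2) / 19.97) * sqrt(0.7 * 0.3)
rpb = 0.0668

0.0668


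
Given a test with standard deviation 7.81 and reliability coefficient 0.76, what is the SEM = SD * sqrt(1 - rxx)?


SEM = SD * sqrt(1 - rxx)
SEM = 7.81 * sqrt(1 - 0.76)
SEM = 7.81 * sqrt(0.24) = 7.81 * 0.489898
SEM = 3.8261

3.8261


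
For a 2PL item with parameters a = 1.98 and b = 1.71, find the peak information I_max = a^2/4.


For 2PL, max info at theta = b = 1.71
I_max = a^2 / 4 = 1.98^2 / 4
= 3.9204 / 4
I_max = 0.9801

0.9801


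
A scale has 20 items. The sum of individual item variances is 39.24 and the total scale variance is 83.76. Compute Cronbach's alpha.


alpha = (k/(k-1)) * (1 - sum(si^2)/s_total^2)
= (20/19) * (1 - 39.24/83.76)
alpha = 0.5595

0.5595


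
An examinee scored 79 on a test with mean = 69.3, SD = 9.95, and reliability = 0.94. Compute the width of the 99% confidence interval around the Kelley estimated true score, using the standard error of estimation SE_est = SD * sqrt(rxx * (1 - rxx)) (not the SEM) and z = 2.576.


True score estimate = 0.94*79 + 0.06*69.3 = 78.418
SE_est = SD * sqrt(rxx * (1 - rxx)) = 9.95 * sqrt(0.94 * 0.06) = 9.95 * sqrt(0.0564) = 2.362994
CI = T_est +/- z * SE_est, so width = 2 * z * SE_est = 2 * 2.576 * 2.362994
Width = 12.1741

12.1741


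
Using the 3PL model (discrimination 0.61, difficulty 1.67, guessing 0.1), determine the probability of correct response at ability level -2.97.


logit = 0.61*(-2.97 - 1.67) = -2.8304
P* = 1/(1 + exp(--2.8304)) = 0.0557
P = 0.1 + (1 - 0.1) * 0.0557
P = 0.1501

0.1501


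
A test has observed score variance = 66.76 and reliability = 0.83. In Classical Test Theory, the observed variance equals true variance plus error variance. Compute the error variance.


var_true = rxx * var_obs = 0.83 * 66.76 = 55.4108
var_error = var_obs - var_true
var_error = 66.76 - 55.4108
var_error = 11.3492

11.3492


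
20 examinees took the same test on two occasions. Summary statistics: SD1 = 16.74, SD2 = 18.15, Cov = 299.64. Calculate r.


r = cov(X,Y) / (SD_X * SD_Y)
r = 299.64 / (16.74 * 18.15)
r = 299.64 / 303.831
r = 0.9862

0.9862


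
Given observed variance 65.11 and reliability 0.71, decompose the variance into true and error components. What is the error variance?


var_true = rxx * var_obs = 0.71 * 65.11 = 46.2281
var_error = var_obs - var_true
var_error = 65.11 - 46.2281
var_error = 18.8819

18.8819


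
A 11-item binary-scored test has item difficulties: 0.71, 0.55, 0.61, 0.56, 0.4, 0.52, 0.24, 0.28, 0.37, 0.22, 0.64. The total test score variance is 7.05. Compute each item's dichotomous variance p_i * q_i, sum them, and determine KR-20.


For each item, compute p_i * q_i:
  Item 1: 0.71 * 0.29 = 0.2059
  Item 2: 0.55 * 0.45 = 0.2475
  Item 3: 0.61 * 0.39 = 0.2379
  Item 4: 0.56 * 0.44 = 0.2464
  Item 5: 0.4 * 0.6 = 0.24
  Item 6: 0.52 * 0.48 = 0.2496
  Item 7: 0.24 * 0.76 = 0.1824
  Item 8: 0.28 * 0.72 = 0.2016
  Item 9: 0.37 * 0.63 = 0.2331
  Item 10: 0.22 * 0.78 = 0.1716
  Item 11: 0.64 * 0.36 = 0.2304
Sum(p_i * q_i) = 0.2059 + 0.2475 + 0.2379 + 0.2464 + 0.24 + 0.2496 + 0.1824 + 0.2016 + 0.2331 + 0.1716 + 0.2304 = 2.4464
KR-20 = (k/(k-1)) * (1 - Sum(p_i*q_i) / Var_total)
= (11/10) * (1 - 2.4464/7.05)
= 1.1 * 0.653
KR-20 = 0.7183

0.7183


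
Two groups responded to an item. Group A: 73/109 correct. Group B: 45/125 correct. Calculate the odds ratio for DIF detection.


Odds_A = 73/36 = 2.0278
Odds_B = 45/80 = 0.5625
OR = Odds_A / Odds_B = 2.0278 / 0.5625
Exactly, OR = (73 * 80) / (36 * 45) = 5840 / 1620
OR = 3.6049

3.6049


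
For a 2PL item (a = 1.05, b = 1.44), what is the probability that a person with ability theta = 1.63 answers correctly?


a*(theta - b) = 1.05 * (1.63 - 1.44) = 0.1995
exp(-0.1995) = 0.8191
P = 1 / (1 + 0.8191)
P = 0.5497

0.5497


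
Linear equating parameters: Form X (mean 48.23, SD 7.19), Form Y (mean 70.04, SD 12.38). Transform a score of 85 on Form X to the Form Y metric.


slope = SD_Y / SD_X = 12.38 / 7.19 ~ 1.7218
intercept = mean_Y - slope * mean_X = 70.04 - (12.38 / 7.19) * 48.23 ~ -13.0041
Y = slope * X + intercept. To avoid rounding drift from the rounded slope/intercept, evaluate the equivalent form Y = mean_Y + SD_Y * (X - mean_X) / SD_X at full precision:
Y = 70.04 + 12.38 * (85 - 48.23) / 7.19
Y = 70.04 + 12.38 * 36.77 / 7.19
Y = 70.04 + 455.2126 / 7.19
Y = 70.04 + 63.3119
Y = 133.3519

133.3519
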